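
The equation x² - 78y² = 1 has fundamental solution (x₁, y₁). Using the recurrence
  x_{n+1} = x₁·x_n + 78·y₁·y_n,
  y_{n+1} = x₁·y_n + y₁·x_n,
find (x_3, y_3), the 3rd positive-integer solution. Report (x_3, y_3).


Step 1: Find the fundamental solution (x₁, y₁) of x² - 78y² = 1.
  Expand √78 as a continued fraction. a₀ = ⌊√78⌋ = 8; iterate m_{k+1} = d_k·a_k − m_k, d_{k+1} = (78 − m_{k+1}²)/d_k, a_{k+1} = ⌊(a₀ + m_{k+1})/d_{k+1}⌋ (starting m₀ = 0, d₀ = 1), with convergents p_k = a_k·p_{k-1} + p_{k-2}, q_k = a_k·q_{k-1} + q_{k-2} (p₋₁ = 1, q₋₁ = 0):
  k = 0: a₀ = 8; p₀/q₀ = 8/1; p₀² − 78·q₀² = 64 − 78 = -14.
  k = 1: m = 8, d = 14, a = ⌊(8 + 8)/14⌋ = 1; p/q = (1·8 + 1)/(1·1 + 0) = 9/1; p² − 78·q² = 81 − 78 = 3.
  k = 2: m = 6, d = 3, a = ⌊(8 + 6)/3⌋ = 4; p/q = (4·9 + 8)/(4·1 + 1) = 44/5; p² − 78·q² = 1936 − 1950 = -14.
  k = 3: m = 6, d = 14, a = ⌊(8 + 6)/14⌋ = 1; p/q = (1·44 + 9)/(1·5 + 1) = 53/6; p² − 78·q² = 2809 − 2808 = 1.
  The first convergent with p² − 78·q² = 1 gives the fundamental solution (x₁, y₁) = (53, 6).
Step 2: Apply the recurrence (x_{n+1}, y_{n+1}) = (x₁x_n + 78y₁y_n, x₁y_n + y₁x_n) repeatedly.
  From (x_1, y_1) = (53, 6): x_2 = 53·53 + 78·6·6 = 5617; y_2 = 53·6 + 6·53 = 636.
  From (x_2, y_2) = (5617, 636): x_3 = 53·5617 + 78·6·636 = 595349; y_3 = 53·636 + 6·5617 = 67410.
Step 3: Verify x_3² - 78·y_3² = 354440431801 - 354440431800 = 1 (should be 1). ✓

(x_1, y_1) = (53, 6); (x_3, y_3) = (595349, 67410).


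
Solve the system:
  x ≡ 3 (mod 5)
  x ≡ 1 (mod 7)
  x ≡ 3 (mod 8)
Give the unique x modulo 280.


Moduli 5, 7, 8 are pairwise coprime; by CRT there is a unique solution modulo M = 5 · 7 · 8 = 280.
Solve pairwise, accumulating the modulus:
  Start with x ≡ 3 (mod 5).
  Combine with x ≡ 1 (mod 7): since gcd(5, 7) = 1, we get a unique residue mod 35.
    Write x = 3 + 5·t and substitute into x ≡ 1 (mod 7): 5·t ≡ 1 − 3 = -2 (mod 7).
    Reduce coefficients mod 7: 5·t ≡ 5 (mod 7).
    The inverse of 5 mod 7 is 3 (since 5·3 = 15 = 2·7 + 1), so t ≡ 3·5 = 15 ≡ 1 (mod 7).
    Then x = 3 + 5·1 = 8, valid modulo lcm(5, 7) = 35: x ≡ 8 (mod 35).
  Combine with x ≡ 3 (mod 8): since gcd(35, 8) = 1, we get a unique residue mod 280.
    Write x = 8 + 35·t and substitute into x ≡ 3 (mod 8): 35·t ≡ 3 − 8 = -5 (mod 8).
    Reduce coefficients mod 8: 3·t ≡ 3 (mod 8).
    The inverse of 3 mod 8 is 3 (since 3·3 = 9 = 1·8 + 1), so t ≡ 3·3 = 9 ≡ 1 (mod 8).
    Then x = 8 + 35·1 = 43, valid modulo lcm(35, 8) = 280: x ≡ 43 (mod 280).
Verify: 43 mod 5 = 3 ✓, 43 mod 7 = 1 ✓, 43 mod 8 = 3 ✓.

x ≡ 43 (mod 280).


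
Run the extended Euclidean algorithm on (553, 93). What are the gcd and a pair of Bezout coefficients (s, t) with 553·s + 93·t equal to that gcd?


Euclidean algorithm on (553, 93) — divide until remainder is 0:
  553 = 5 · 93 + 88
  93 = 1 · 88 + 5
  88 = 17 · 5 + 3
  5 = 1 · 3 + 2
  3 = 1 · 2 + 1
  2 = 2 · 1 + 0
gcd(553, 93) = 1.
Track Bezout coefficients alongside the remainders: start with r₀ = 553 = a·1 + b·0 (s = 1, t = 0) and r₁ = 93 = a·0 + b·1 (s = 0, t = 1); each new remainder r_{k+1} = r_{k-1} − q_k·r_k inherits s_{k+1} = s_{k-1} − q_k·s_k, t_{k+1} = t_{k-1} − q_k·t_k, so r_k = a·s_k + b·t_k at every step:
  q = 5: r = 88, s = 1 − 5·0 = 1, t = 0 − 5·1 = -5  (check: 553·1 + 93·(-5) = 88)
  q = 1: r = 5, s = 0 − 1·1 = -1, t = 1 − 1·(-5) = 6  (check: 553·(-1) + 93·6 = 5)
  q = 17: r = 3, s = 1 − 17·(-1) = 18, t = -5 − 17·6 = -107  (check: 553·18 + 93·(-107) = 3)
  q = 1: r = 2, s = -1 − 1·18 = -19, t = 6 − 1·(-107) = 113  (check: 553·(-19) + 93·113 = 2)
  q = 1: r = 1, s = 18 − 1·(-19) = 37, t = -107 − 1·113 = -220  (check: 553·37 + 93·(-220) = 1)
The row with r = 1 (the gcd) gives the Bezout coefficients s = 37, t = -220.
Result: 553 · (37) + 93 · (-220) = 1.

gcd(553, 93) = 1; s = 37, t = -220 (check: 553·37 + 93·(-220) = 1).


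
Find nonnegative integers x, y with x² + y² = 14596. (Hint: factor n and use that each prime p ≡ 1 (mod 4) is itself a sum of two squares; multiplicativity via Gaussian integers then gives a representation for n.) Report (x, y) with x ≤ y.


Step 1: Factor n = 14596 = 2^2 · 41 · 89.
Step 2: Check the mod-4 condition on each prime factor: 2 = 2 (special); 41 ≡ 1 (mod 4), exponent 1; 89 ≡ 1 (mod 4), exponent 1.
All primes ≡ 3 (mod 4) appear to even exponent (or don't appear), so by the two-squares theorem n IS expressible as a sum of two squares.
Step 3: Build a representation. Group n = k² · m with k = 2 and m = 41 · 89 = 3649 (a product of primes ≡ 1 (mod 4)); a representation of m scales to one of n via (k·x)² + (k·y)² = k²(x² + y²). Each prime p ≡ 1 (mod 4) is itself a sum of two squares; find a² by testing p − a² for a perfect square:
  41: 41 − 1² = 40, 41 − 2² = 37, 41 − 3² = 32, 41 − 4² = 25 = 5² ⇒ 41 = 4² + 5².
  89: 89 − 1² = 88, 89 − 2² = 85, 89 − 3² = 80, 89 − 4² = 73, 89 − 5² = 64 = 8² ⇒ 89 = 5² + 8².
  Combine using the Brahmagupta–Fibonacci identity (a² + b²)(c² + d²) = (ac − bd)² + (ad + bc)² = (ac + bd)² + (ad − bc)²:
  41 · 89 = 3649: from (4² + 5²)(5² + 8²), take (4·5 − 5·8, 4·8 + 5·5) = (20 − 40, 32 + 25) = (-20, 57); dropping signs (only squares matter) gives (20, 57); check 20² + 57² = 400 + 3249 = 3649 ✓.
  Scale by k = 2: (2·20, 2·57) = (40, 114).
Step 4: Order so x ≤ y and verify: 40² + 114² = 1600 + 12996 = 14596 = n. ✓

n = 14596 = 40² + 114² (one valid representation with x ≤ y).


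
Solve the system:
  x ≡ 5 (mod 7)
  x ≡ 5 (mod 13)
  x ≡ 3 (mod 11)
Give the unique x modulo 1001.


Moduli 7, 13, 11 are pairwise coprime; by CRT there is a unique solution modulo M = 7 · 13 · 11 = 1001.
Solve pairwise, accumulating the modulus:
  Start with x ≡ 5 (mod 7).
  Combine with x ≡ 5 (mod 13): since gcd(7, 13) = 1, we get a unique residue mod 91.
    Write x = 5 + 7·t and substitute into x ≡ 5 (mod 13): 7·t ≡ 5 − 5 = 0 (mod 13).
    The inverse of 7 mod 13 is 2 (since 7·2 = 14 = 1·13 + 1), so t ≡ 2·0 = 0 ≡ 0 (mod 13).
    Then x = 5 + 7·0 = 5, valid modulo lcm(7, 13) = 91: x ≡ 5 (mod 91).
  Combine with x ≡ 3 (mod 11): since gcd(91, 11) = 1, we get a unique residue mod 1001.
    Write x = 5 + 91·t and substitute into x ≡ 3 (mod 11): 91·t ≡ 3 − 5 = -2 (mod 11).
    Reduce coefficients mod 11: 3·t ≡ 9 (mod 11).
    The inverse of 3 mod 11 is 4 (since 3·4 = 12 = 1·11 + 1), so t ≡ 4·9 = 36 ≡ 3 (mod 11).
    Then x = 5 + 91·3 = 278, valid modulo lcm(91, 11) = 1001: x ≡ 278 (mod 1001).
Verify: 278 mod 7 = 5 ✓, 278 mod 13 = 5 ✓, 278 mod 11 = 3 ✓.

x ≡ 278 (mod 1001).


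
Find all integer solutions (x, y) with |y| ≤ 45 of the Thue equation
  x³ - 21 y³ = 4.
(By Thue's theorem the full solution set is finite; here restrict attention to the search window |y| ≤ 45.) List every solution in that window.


The equation is x³ - 21y³ = 4. For fixed y, x³ = 21·y³ + 4, so a solution requires the RHS to be a perfect cube.
Strategy: iterate y from -45 to 45, compute RHS = 21·y³ + 4, and check whether it is a (positive or negative) perfect cube.
Check small values of y:
  y = 0: RHS = 4 is not a perfect cube.
  y = 1: RHS = 25 is not a perfect cube.
  y = -1: RHS = -17 is not a perfect cube.
  y = 2: RHS = 172 is not a perfect cube.
  y = -2: RHS = -164 is not a perfect cube.
  y = 3: RHS = 571 is not a perfect cube.
  y = -3: RHS = -563 is not a perfect cube.
Continuing the search up to |y| = 45 finds no solutions either.
No (x, y) in the scanned range satisfies the equation.

No integer solutions with |y| ≤ 45.


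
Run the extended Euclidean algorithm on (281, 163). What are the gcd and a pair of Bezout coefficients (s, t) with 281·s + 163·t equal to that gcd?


Euclidean algorithm on (281, 163) — divide until remainder is 0:
  281 = 1 · 163 + 118
  163 = 1 · 118 + 45
  118 = 2 · 45 + 28
  45 = 1 · 28 + 17
  28 = 1 · 17 + 11
  17 = 1 · 11 + 6
  11 = 1 · 6 + 5
  6 = 1 · 5 + 1
  5 = 5 · 1 + 0
gcd(281, 163) = 1.
Track Bezout coefficients alongside the remainders: start with r₀ = 281 = a·1 + b·0 (s = 1, t = 0) and r₁ = 163 = a·0 + b·1 (s = 0, t = 1); each new remainder r_{k+1} = r_{k-1} − q_k·r_k inherits s_{k+1} = s_{k-1} − q_k·s_k, t_{k+1} = t_{k-1} − q_k·t_k, so r_k = a·s_k + b·t_k at every step:
  q = 1: r = 118, s = 1 − 1·0 = 1, t = 0 − 1·1 = -1  (check: 281·1 + 163·(-1) = 118)
  q = 1: r = 45, s = 0 − 1·1 = -1, t = 1 − 1·(-1) = 2  (check: 281·(-1) + 163·2 = 45)
  q = 2: r = 28, s = 1 − 2·(-1) = 3, t = -1 − 2·2 = -5  (check: 281·3 + 163·(-5) = 28)
  q = 1: r = 17, s = -1 − 1·3 = -4, t = 2 − 1·(-5) = 7  (check: 281·(-4) + 163·7 = 17)
  q = 1: r = 11, s = 3 − 1·(-4) = 7, t = -5 − 1·7 = -12  (check: 281·7 + 163·(-12) = 11)
  q = 1: r = 6, s = -4 − 1·7 = -11, t = 7 − 1·(-12) = 19  (check: 281·(-11) + 163·19 = 6)
  q = 1: r = 5, s = 7 − 1·(-11) = 18, t = -12 − 1·19 = -31  (check: 281·18 + 163·(-31) = 5)
  q = 1: r = 1, s = -11 − 1·18 = -29, t = 19 − 1·(-31) = 50  (check: 281·(-29) + 163·50 = 1)
The row with r = 1 (the gcd) gives the Bezout coefficients s = -29, t = 50.
Result: 281 · (-29) + 163 · (50) = 1.

gcd(281, 163) = 1; s = -29, t = 50 (check: 281·(-29) + 163·50 = 1).


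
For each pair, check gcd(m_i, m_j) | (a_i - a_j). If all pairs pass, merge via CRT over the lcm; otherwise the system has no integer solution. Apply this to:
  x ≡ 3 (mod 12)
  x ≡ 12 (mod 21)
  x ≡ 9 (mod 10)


Moduli 12, 21, 10 are not pairwise coprime, so CRT works modulo lcm(m_i) when all pairwise compatibility conditions hold.
Pairwise compatibility: gcd(m_i, m_j) must divide a_i - a_j for every pair.
Merge one congruence at a time:
  Start: x ≡ 3 (mod 12).
  Combine with x ≡ 12 (mod 21): gcd(12, 21) = 3; 12 - 3 = 9, which IS divisible by 3, so compatible.
    Write x = 3 + 12·t and substitute into x ≡ 12 (mod 21): 12·t ≡ 12 − 3 = 9 (mod 21).
    Divide the congruence (and modulus) by g = 3: 4·t ≡ 3 (mod 7).
    The inverse of 4 mod 7 is 2 (since 4·2 = 8 = 1·7 + 1), so t ≡ 2·3 = 6 ≡ 6 (mod 7).
    Then x = 3 + 12·6 = 75, valid modulo lcm(12, 21) = 84: x ≡ 75 (mod 84).
  Combine with x ≡ 9 (mod 10): gcd(84, 10) = 2; 9 - 75 = -66, which IS divisible by 2, so compatible.
    Write x = 75 + 84·t and substitute into x ≡ 9 (mod 10): 84·t ≡ 9 − 75 = -66 (mod 10).
    Divide the congruence (and modulus) by g = 2: 42·t ≡ -33 (mod 5).
    Reduce coefficients mod 5: 2·t ≡ 2 (mod 5).
    The inverse of 2 mod 5 is 3 (since 2·3 = 6 = 1·5 + 1), so t ≡ 3·2 = 6 ≡ 1 (mod 5).
    Then x = 75 + 84·1 = 159, valid modulo lcm(84, 10) = 420: x ≡ 159 (mod 420).
Verify: 159 mod 12 = 3, 159 mod 21 = 12, 159 mod 10 = 9.

x ≡ 159 (mod 420).


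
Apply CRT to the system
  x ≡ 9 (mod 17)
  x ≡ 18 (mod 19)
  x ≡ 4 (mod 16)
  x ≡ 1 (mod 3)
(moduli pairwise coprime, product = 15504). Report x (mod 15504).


Product of moduli M = 17 · 19 · 16 · 3 = 15504.
Merge one congruence at a time:
  Start: x ≡ 9 (mod 17).
  Combine with x ≡ 18 (mod 19); new modulus lcm = 323.
    Write x = 9 + 17·t and substitute into x ≡ 18 (mod 19): 17·t ≡ 18 − 9 = 9 (mod 19).
    The inverse of 17 mod 19 is 9 (since 17·9 = 153 = 8·19 + 1), so t ≡ 9·9 = 81 ≡ 5 (mod 19).
    Then x = 9 + 17·5 = 94, valid modulo lcm(17, 19) = 323: x ≡ 94 (mod 323).
  Combine with x ≡ 4 (mod 16); new modulus lcm = 5168.
    Write x = 94 + 323·t and substitute into x ≡ 4 (mod 16): 323·t ≡ 4 − 94 = -90 (mod 16).
    Reduce coefficients mod 16: 3·t ≡ 6 (mod 16).
    The inverse of 3 mod 16 is 11 (since 3·11 = 33 = 2·16 + 1), so t ≡ 11·6 = 66 ≡ 2 (mod 16).
    Then x = 94 + 323·2 = 740, valid modulo lcm(323, 16) = 5168: x ≡ 740 (mod 5168).
  Combine with x ≡ 1 (mod 3); new modulus lcm = 15504.
    Write x = 740 + 5168·t and substitute into x ≡ 1 (mod 3): 5168·t ≡ 1 − 740 = -739 (mod 3).
    Reduce coefficients mod 3: 2·t ≡ 2 (mod 3).
    The inverse of 2 mod 3 is 2 (since 2·2 = 4 = 1·3 + 1), so t ≡ 2·2 = 4 ≡ 1 (mod 3).
    Then x = 740 + 5168·1 = 5908, valid modulo lcm(5168, 3) = 15504: x ≡ 5908 (mod 15504).
Verify against each original: 5908 mod 17 = 9, 5908 mod 19 = 18, 5908 mod 16 = 4, 5908 mod 3 = 1.

x ≡ 5908 (mod 15504).


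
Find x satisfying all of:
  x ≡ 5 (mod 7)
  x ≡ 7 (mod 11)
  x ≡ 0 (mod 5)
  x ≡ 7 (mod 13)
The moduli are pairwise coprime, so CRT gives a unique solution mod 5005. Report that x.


Product of moduli M = 7 · 11 · 5 · 13 = 5005.
Merge one congruence at a time:
  Start: x ≡ 5 (mod 7).
  Combine with x ≡ 7 (mod 11); new modulus lcm = 77.
    Write x = 5 + 7·t and substitute into x ≡ 7 (mod 11): 7·t ≡ 7 − 5 = 2 (mod 11).
    The inverse of 7 mod 11 is 8 (since 7·8 = 56 = 5·11 + 1), so t ≡ 8·2 = 16 ≡ 5 (mod 11).
    Then x = 5 + 7·5 = 40, valid modulo lcm(7, 11) = 77: x ≡ 40 (mod 77).
  Combine with x ≡ 0 (mod 5); new modulus lcm = 385.
    Write x = 40 + 77·t and substitute into x ≡ 0 (mod 5): 77·t ≡ 0 − 40 = -40 (mod 5).
    Reduce coefficients mod 5: 2·t ≡ 0 (mod 5).
    The inverse of 2 mod 5 is 3 (since 2·3 = 6 = 1·5 + 1), so t ≡ 3·0 = 0 ≡ 0 (mod 5).
    Then x = 40 + 77·0 = 40, valid modulo lcm(77, 5) = 385: x ≡ 40 (mod 385).
  Combine with x ≡ 7 (mod 13); new modulus lcm = 5005.
    Write x = 40 + 385·t and substitute into x ≡ 7 (mod 13): 385·t ≡ 7 − 40 = -33 (mod 13).
    Reduce coefficients mod 13: 8·t ≡ 6 (mod 13).
    The inverse of 8 mod 13 is 5 (since 8·5 = 40 = 3·13 + 1), so t ≡ 5·6 = 30 ≡ 4 (mod 13).
    Then x = 40 + 385·4 = 1580, valid modulo lcm(385, 13) = 5005: x ≡ 1580 (mod 5005).
Verify against each original: 1580 mod 7 = 5, 1580 mod 11 = 7, 1580 mod 5 = 0, 1580 mod 13 = 7.

x ≡ 1580 (mod 5005).


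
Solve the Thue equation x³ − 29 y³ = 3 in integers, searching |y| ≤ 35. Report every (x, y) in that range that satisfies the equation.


The equation is x³ - 29y³ = 3. For fixed y, x³ = 29·y³ + 3, so a solution requires the RHS to be a perfect cube.
Strategy: iterate y from -35 to 35, compute RHS = 29·y³ + 3, and check whether it is a (positive or negative) perfect cube.
Check small values of y:
  y = 0: RHS = 3 is not a perfect cube.
  y = 1: RHS = 32 is not a perfect cube.
  y = -1: RHS = -26 is not a perfect cube.
  y = 2: RHS = 235 is not a perfect cube.
  y = -2: RHS = -229 is not a perfect cube.
  y = 3: RHS = 786 is not a perfect cube.
  y = -3: RHS = -780 is not a perfect cube.
Continuing the search up to |y| = 35 finds no solutions either.
No (x, y) in the scanned range satisfies the equation.

No integer solutions with |y| ≤ 35.


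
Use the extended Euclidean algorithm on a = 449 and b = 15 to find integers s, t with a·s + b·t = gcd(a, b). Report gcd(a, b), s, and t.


Euclidean algorithm on (449, 15) — divide until remainder is 0:
  449 = 29 · 15 + 14
  15 = 1 · 14 + 1
  14 = 14 · 1 + 0
gcd(449, 15) = 1.
Track Bezout coefficients alongside the remainders: start with r₀ = 449 = a·1 + b·0 (s = 1, t = 0) and r₁ = 15 = a·0 + b·1 (s = 0, t = 1); each new remainder r_{k+1} = r_{k-1} − q_k·r_k inherits s_{k+1} = s_{k-1} − q_k·s_k, t_{k+1} = t_{k-1} − q_k·t_k, so r_k = a·s_k + b·t_k at every step:
  q = 29: r = 14, s = 1 − 29·0 = 1, t = 0 − 29·1 = -29  (check: 449·1 + 15·(-29) = 14)
  q = 1: r = 1, s = 0 − 1·1 = -1, t = 1 − 1·(-29) = 30  (check: 449·(-1) + 15·30 = 1)
The row with r = 1 (the gcd) gives the Bezout coefficients s = -1, t = 30.
Result: 449 · (-1) + 15 · (30) = 1.

gcd(449, 15) = 1; s = -1, t = 30 (check: 449·(-1) + 15·30 = 1).


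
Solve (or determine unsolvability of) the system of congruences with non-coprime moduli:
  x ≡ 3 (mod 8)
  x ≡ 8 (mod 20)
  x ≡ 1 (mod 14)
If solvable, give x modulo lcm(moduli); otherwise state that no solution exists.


Moduli 8, 20, 14 are not pairwise coprime, so CRT works modulo lcm(m_i) when all pairwise compatibility conditions hold.
Pairwise compatibility: gcd(m_i, m_j) must divide a_i - a_j for every pair.
Merge one congruence at a time:
  Start: x ≡ 3 (mod 8).
  Combine with x ≡ 8 (mod 20): gcd(8, 20) = 4, and 8 - 3 = 5 is NOT divisible by 4.
    ⇒ system is inconsistent (no integer solution).

No solution (the system is inconsistent).


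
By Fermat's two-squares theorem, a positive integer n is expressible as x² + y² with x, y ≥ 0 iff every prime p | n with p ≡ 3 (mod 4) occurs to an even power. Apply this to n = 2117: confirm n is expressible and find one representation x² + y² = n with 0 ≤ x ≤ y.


Step 1: Factor n = 2117 = 29 · 73.
Step 2: Check the mod-4 condition on each prime factor: 29 ≡ 1 (mod 4), exponent 1; 73 ≡ 1 (mod 4), exponent 1.
All primes ≡ 3 (mod 4) appear to even exponent (or don't appear), so by the two-squares theorem n IS expressible as a sum of two squares.
Step 3: Build a representation. Here n = 29 · 73 is a product of primes ≡ 1 (mod 4). Each prime p ≡ 1 (mod 4) is itself a sum of two squares; find a² by testing p − a² for a perfect square:
  29: 29 − 1² = 28, 29 − 2² = 25 = 5² ⇒ 29 = 2² + 5².
  73: 73 − 1² = 72, 73 − 2² = 69, 73 − 3² = 64 = 8² ⇒ 73 = 3² + 8².
  Combine using the Brahmagupta–Fibonacci identity (a² + b²)(c² + d²) = (ac − bd)² + (ad + bc)² = (ac + bd)² + (ad − bc)²:
  29 · 73 = 2117: from (2² + 5²)(3² + 8²), take (2·3 − 5·8, 2·8 + 5·3) = (6 − 40, 16 + 15) = (-34, 31); dropping signs (only squares matter) gives (34, 31); check 34² + 31² = 1156 + 961 = 2117 ✓.
Step 4: Order so x ≤ y and verify: 31² + 34² = 961 + 1156 = 2117 = n. ✓

n = 2117 = 31² + 34² (one valid representation with x ≤ y).


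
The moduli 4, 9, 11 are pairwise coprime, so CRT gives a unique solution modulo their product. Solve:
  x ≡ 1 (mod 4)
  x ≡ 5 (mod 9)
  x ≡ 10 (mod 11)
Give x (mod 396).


Moduli 4, 9, 11 are pairwise coprime; by CRT there is a unique solution modulo M = 4 · 9 · 11 = 396.
Solve pairwise, accumulating the modulus:
  Start with x ≡ 1 (mod 4).
  Combine with x ≡ 5 (mod 9): since gcd(4, 9) = 1, we get a unique residue mod 36.
    Write x = 1 + 4·t and substitute into x ≡ 5 (mod 9): 4·t ≡ 5 − 1 = 4 (mod 9).
    The inverse of 4 mod 9 is 7 (since 4·7 = 28 = 3·9 + 1), so t ≡ 7·4 = 28 ≡ 1 (mod 9).
    Then x = 1 + 4·1 = 5, valid modulo lcm(4, 9) = 36: x ≡ 5 (mod 36).
  Combine with x ≡ 10 (mod 11): since gcd(36, 11) = 1, we get a unique residue mod 396.
    Write x = 5 + 36·t and substitute into x ≡ 10 (mod 11): 36·t ≡ 10 − 5 = 5 (mod 11).
    Reduce coefficients mod 11: 3·t ≡ 5 (mod 11).
    The inverse of 3 mod 11 is 4 (since 3·4 = 12 = 1·11 + 1), so t ≡ 4·5 = 20 ≡ 9 (mod 11).
    Then x = 5 + 36·9 = 329, valid modulo lcm(36, 11) = 396: x ≡ 329 (mod 396).
Verify: 329 mod 4 = 1 ✓, 329 mod 9 = 5 ✓, 329 mod 11 = 10 ✓.

x ≡ 329 (mod 396).


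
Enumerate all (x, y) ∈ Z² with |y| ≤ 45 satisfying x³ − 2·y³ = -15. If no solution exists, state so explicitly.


The equation is x³ - 2y³ = -15. For fixed y, x³ = 2·y³ − 15, so a solution requires the RHS to be a perfect cube.
Strategy: iterate y from -45 to 45, compute RHS = 2·y³ − 15, and check whether it is a (positive or negative) perfect cube.
Check small values of y:
  y = 0: RHS = -15 is not a perfect cube.
  y = 1: RHS = -13 is not a perfect cube.
  y = -1: RHS = -17 is not a perfect cube.
  y = 2: RHS = 1 = (1)³ ⇒ x = 1 works.
  y = -2: RHS = -31 is not a perfect cube.
  y = 3: RHS = 39 is not a perfect cube.
  y = -3: RHS = -69 is not a perfect cube.
Continuing the search up to |y| = 45 finds no further solutions beyond those listed.
Collected solutions: (1, 2).

Solutions (with |y| ≤ 45): (1, 2).


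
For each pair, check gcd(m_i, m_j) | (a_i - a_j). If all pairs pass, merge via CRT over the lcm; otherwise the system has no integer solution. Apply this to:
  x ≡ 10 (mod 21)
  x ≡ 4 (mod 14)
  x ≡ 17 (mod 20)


Moduli 21, 14, 20 are not pairwise coprime, so CRT works modulo lcm(m_i) when all pairwise compatibility conditions hold.
Pairwise compatibility: gcd(m_i, m_j) must divide a_i - a_j for every pair.
Merge one congruence at a time:
  Start: x ≡ 10 (mod 21).
  Combine with x ≡ 4 (mod 14): gcd(21, 14) = 7, and 4 - 10 = -6 is NOT divisible by 7.
    ⇒ system is inconsistent (no integer solution).

No solution (the system is inconsistent).


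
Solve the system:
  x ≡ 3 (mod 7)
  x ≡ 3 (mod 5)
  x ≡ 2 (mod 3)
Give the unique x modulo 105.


Moduli 7, 5, 3 are pairwise coprime; by CRT there is a unique solution modulo M = 7 · 5 · 3 = 105.
Solve pairwise, accumulating the modulus:
  Start with x ≡ 3 (mod 7).
  Combine with x ≡ 3 (mod 5): since gcd(7, 5) = 1, we get a unique residue mod 35.
    Write x = 3 + 7·t and substitute into x ≡ 3 (mod 5): 7·t ≡ 3 − 3 = 0 (mod 5).
    Reduce coefficients mod 5: 2·t ≡ 0 (mod 5).
    The inverse of 2 mod 5 is 3 (since 2·3 = 6 = 1·5 + 1), so t ≡ 3·0 = 0 ≡ 0 (mod 5).
    Then x = 3 + 7·0 = 3, valid modulo lcm(7, 5) = 35: x ≡ 3 (mod 35).
  Combine with x ≡ 2 (mod 3): since gcd(35, 3) = 1, we get a unique residue mod 105.
    Write x = 3 + 35·t and substitute into x ≡ 2 (mod 3): 35·t ≡ 2 − 3 = -1 (mod 3).
    Reduce coefficients mod 3: 2·t ≡ 2 (mod 3).
    The inverse of 2 mod 3 is 2 (since 2·2 = 4 = 1·3 + 1), so t ≡ 2·2 = 4 ≡ 1 (mod 3).
    Then x = 3 + 35·1 = 38, valid modulo lcm(35, 3) = 105: x ≡ 38 (mod 105).
Verify: 38 mod 7 = 3 ✓, 38 mod 5 = 3 ✓, 38 mod 3 = 2 ✓.

x ≡ 38 (mod 105).


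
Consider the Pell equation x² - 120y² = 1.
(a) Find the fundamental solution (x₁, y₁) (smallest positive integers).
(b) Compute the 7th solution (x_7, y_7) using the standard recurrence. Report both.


Step 1: Find the fundamental solution (x₁, y₁) of x² - 120y² = 1.
  Expand √120 as a continued fraction. a₀ = ⌊√120⌋ = 10; iterate m_{k+1} = d_k·a_k − m_k, d_{k+1} = (120 − m_{k+1}²)/d_k, a_{k+1} = ⌊(a₀ + m_{k+1})/d_{k+1}⌋ (starting m₀ = 0, d₀ = 1), with convergents p_k = a_k·p_{k-1} + p_{k-2}, q_k = a_k·q_{k-1} + q_{k-2} (p₋₁ = 1, q₋₁ = 0):
  k = 0: a₀ = 10; p₀/q₀ = 10/1; p₀² − 120·q₀² = 100 − 120 = -20.
  k = 1: m = 10, d = 20, a = ⌊(10 + 10)/20⌋ = 1; p/q = (1·10 + 1)/(1·1 + 0) = 11/1; p² − 120·q² = 121 − 120 = 1.
  The first convergent with p² − 120·q² = 1 gives the fundamental solution (x₁, y₁) = (11, 1).
Step 2: Apply the recurrence (x_{n+1}, y_{n+1}) = (x₁x_n + 120y₁y_n, x₁y_n + y₁x_n) repeatedly.
  From (x_1, y_1) = (11, 1): x_2 = 11·11 + 120·1·1 = 241; y_2 = 11·1 + 1·11 = 22.
  From (x_2, y_2) = (241, 22): x_3 = 11·241 + 120·1·22 = 5291; y_3 = 11·22 + 1·241 = 483.
  From (x_3, y_3) = (5291, 483): x_4 = 11·5291 + 120·1·483 = 116161; y_4 = 11·483 + 1·5291 = 10604.
  From (x_4, y_4) = (116161, 10604): x_5 = 11·116161 + 120·1·10604 = 2550251; y_5 = 11·10604 + 1·116161 = 232805.
  From (x_5, y_5) = (2550251, 232805): x_6 = 11·2550251 + 120·1·232805 = 55989361; y_6 = 11·232805 + 1·2550251 = 5111106.
  From (x_6, y_6) = (55989361, 5111106): x_7 = 11·55989361 + 120·1·5111106 = 1229215691; y_7 = 11·5111106 + 1·55989361 = 112211527.
Step 3: Verify x_7² - 120·y_7² = 1510971215000607481 - 1510971215000607480 = 1 (should be 1). ✓

(x_1, y_1) = (11, 1); (x_7, y_7) = (1229215691, 112211527).


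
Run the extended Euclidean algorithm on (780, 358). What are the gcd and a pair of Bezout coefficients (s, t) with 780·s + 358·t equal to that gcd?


Euclidean algorithm on (780, 358) — divide until remainder is 0:
  780 = 2 · 358 + 64
  358 = 5 · 64 + 38
  64 = 1 · 38 + 26
  38 = 1 · 26 + 12
  26 = 2 · 12 + 2
  12 = 6 · 2 + 0
gcd(780, 358) = 2.
Track Bezout coefficients alongside the remainders: start with r₀ = 780 = a·1 + b·0 (s = 1, t = 0) and r₁ = 358 = a·0 + b·1 (s = 0, t = 1); each new remainder r_{k+1} = r_{k-1} − q_k·r_k inherits s_{k+1} = s_{k-1} − q_k·s_k, t_{k+1} = t_{k-1} − q_k·t_k, so r_k = a·s_k + b·t_k at every step:
  q = 2: r = 64, s = 1 − 2·0 = 1, t = 0 − 2·1 = -2  (check: 780·1 + 358·(-2) = 64)
  q = 5: r = 38, s = 0 − 5·1 = -5, t = 1 − 5·(-2) = 11  (check: 780·(-5) + 358·11 = 38)
  q = 1: r = 26, s = 1 − 1·(-5) = 6, t = -2 − 1·11 = -13  (check: 780·6 + 358·(-13) = 26)
  q = 1: r = 12, s = -5 − 1·6 = -11, t = 11 − 1·(-13) = 24  (check: 780·(-11) + 358·24 = 12)
  q = 2: r = 2, s = 6 − 2·(-11) = 28, t = -13 − 2·24 = -61  (check: 780·28 + 358·(-61) = 2)
The row with r = 2 (the gcd) gives the Bezout coefficients s = 28, t = -61.
Result: 780 · (28) + 358 · (-61) = 2.

gcd(780, 358) = 2; s = 28, t = -61 (check: 780·28 + 358·(-61) = 2).


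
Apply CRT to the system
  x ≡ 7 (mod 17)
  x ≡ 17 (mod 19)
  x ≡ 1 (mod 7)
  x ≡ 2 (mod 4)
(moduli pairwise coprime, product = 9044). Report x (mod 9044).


Product of moduli M = 17 · 19 · 7 · 4 = 9044.
Merge one congruence at a time:
  Start: x ≡ 7 (mod 17).
  Combine with x ≡ 17 (mod 19); new modulus lcm = 323.
    Write x = 7 + 17·t and substitute into x ≡ 17 (mod 19): 17·t ≡ 17 − 7 = 10 (mod 19).
    The inverse of 17 mod 19 is 9 (since 17·9 = 153 = 8·19 + 1), so t ≡ 9·10 = 90 ≡ 14 (mod 19).
    Then x = 7 + 17·14 = 245, valid modulo lcm(17, 19) = 323: x ≡ 245 (mod 323).
  Combine with x ≡ 1 (mod 7); new modulus lcm = 2261.
    Write x = 245 + 323·t and substitute into x ≡ 1 (mod 7): 323·t ≡ 1 − 245 = -244 (mod 7).
    Reduce coefficients mod 7: 1·t ≡ 1 (mod 7).
    So t ≡ 1 (mod 7).
    Then x = 245 + 323·1 = 568, valid modulo lcm(323, 7) = 2261: x ≡ 568 (mod 2261).
  Combine with x ≡ 2 (mod 4); new modulus lcm = 9044.
    Write x = 568 + 2261·t and substitute into x ≡ 2 (mod 4): 2261·t ≡ 2 − 568 = -566 (mod 4).
    Reduce coefficients mod 4: 1·t ≡ 2 (mod 4).
    So t ≡ 2 (mod 4).
    Then x = 568 + 2261·2 = 5090, valid modulo lcm(2261, 4) = 9044: x ≡ 5090 (mod 9044).
Verify against each original: 5090 mod 17 = 7, 5090 mod 19 = 17, 5090 mod 7 = 1, 5090 mod 4 = 2.

x ≡ 5090 (mod 9044).


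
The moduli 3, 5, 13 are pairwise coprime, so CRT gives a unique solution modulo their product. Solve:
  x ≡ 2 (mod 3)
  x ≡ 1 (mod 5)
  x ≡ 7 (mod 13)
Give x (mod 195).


Moduli 3, 5, 13 are pairwise coprime; by CRT there is a unique solution modulo M = 3 · 5 · 13 = 195.
Solve pairwise, accumulating the modulus:
  Start with x ≡ 2 (mod 3).
  Combine with x ≡ 1 (mod 5): since gcd(3, 5) = 1, we get a unique residue mod 15.
    Write x = 2 + 3·t and substitute into x ≡ 1 (mod 5): 3·t ≡ 1 − 2 = -1 (mod 5).
    Reduce coefficients mod 5: 3·t ≡ 4 (mod 5).
    The inverse of 3 mod 5 is 2 (since 3·2 = 6 = 1·5 + 1), so t ≡ 2·4 = 8 ≡ 3 (mod 5).
    Then x = 2 + 3·3 = 11, valid modulo lcm(3, 5) = 15: x ≡ 11 (mod 15).
  Combine with x ≡ 7 (mod 13): since gcd(15, 13) = 1, we get a unique residue mod 195.
    Write x = 11 + 15·t and substitute into x ≡ 7 (mod 13): 15·t ≡ 7 − 11 = -4 (mod 13).
    Reduce coefficients mod 13: 2·t ≡ 9 (mod 13).
    The inverse of 2 mod 13 is 7 (since 2·7 = 14 = 1·13 + 1), so t ≡ 7·9 = 63 ≡ 11 (mod 13).
    Then x = 11 + 15·11 = 176, valid modulo lcm(15, 13) = 195: x ≡ 176 (mod 195).
Verify: 176 mod 3 = 2 ✓, 176 mod 5 = 1 ✓, 176 mod 13 = 7 ✓.

x ≡ 176 (mod 195).


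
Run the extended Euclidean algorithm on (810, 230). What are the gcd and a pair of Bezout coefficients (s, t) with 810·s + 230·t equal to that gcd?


Euclidean algorithm on (810, 230) — divide until remainder is 0:
  810 = 3 · 230 + 120
  230 = 1 · 120 + 110
  120 = 1 · 110 + 10
  110 = 11 · 10 + 0
gcd(810, 230) = 10.
Track Bezout coefficients alongside the remainders: start with r₀ = 810 = a·1 + b·0 (s = 1, t = 0) and r₁ = 230 = a·0 + b·1 (s = 0, t = 1); each new remainder r_{k+1} = r_{k-1} − q_k·r_k inherits s_{k+1} = s_{k-1} − q_k·s_k, t_{k+1} = t_{k-1} − q_k·t_k, so r_k = a·s_k + b·t_k at every step:
  q = 3: r = 120, s = 1 − 3·0 = 1, t = 0 − 3·1 = -3  (check: 810·1 + 230·(-3) = 120)
  q = 1: r = 110, s = 0 − 1·1 = -1, t = 1 − 1·(-3) = 4  (check: 810·(-1) + 230·4 = 110)
  q = 1: r = 10, s = 1 − 1·(-1) = 2, t = -3 − 1·4 = -7  (check: 810·2 + 230·(-7) = 10)
The row with r = 10 (the gcd) gives the Bezout coefficients s = 2, t = -7.
Result: 810 · (2) + 230 · (-7) = 10.

gcd(810, 230) = 10; s = 2, t = -7 (check: 810·2 + 230·(-7) = 10).


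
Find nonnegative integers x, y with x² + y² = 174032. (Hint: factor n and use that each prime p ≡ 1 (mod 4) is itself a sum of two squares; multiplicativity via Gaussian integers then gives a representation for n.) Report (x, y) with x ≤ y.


Step 1: Factor n = 174032 = 2^4 · 73 · 149.
Step 2: Check the mod-4 condition on each prime factor: 2 = 2 (special); 73 ≡ 1 (mod 4), exponent 1; 149 ≡ 1 (mod 4), exponent 1.
All primes ≡ 3 (mod 4) appear to even exponent (or don't appear), so by the two-squares theorem n IS expressible as a sum of two squares.
Step 3: Build a representation. Group n = k² · m with k = 4 and m = 73 · 149 = 10877 (a product of primes ≡ 1 (mod 4)); a representation of m scales to one of n via (k·x)² + (k·y)² = k²(x² + y²). Each prime p ≡ 1 (mod 4) is itself a sum of two squares; find a² by testing p − a² for a perfect square:
  73: 73 − 1² = 72, 73 − 2² = 69, 73 − 3² = 64 = 8² ⇒ 73 = 3² + 8².
  149: 149 − 1² = 148, 149 − 2² = 145, 149 − 3² = 140, 149 − 4² = 133, 149 − 5² = 124, 149 − 6² = 113, 149 − 7² = 100 = 10² ⇒ 149 = 7² + 10².
  Combine using the Brahmagupta–Fibonacci identity (a² + b²)(c² + d²) = (ac − bd)² + (ad + bc)² = (ac + bd)² + (ad − bc)²:
  73 · 149 = 10877: from (3² + 8²)(7² + 10²), take (3·7 − 8·10, 3·10 + 8·7) = (21 − 80, 30 + 56) = (-59, 86); dropping signs (only squares matter) gives (59, 86); check 59² + 86² = 3481 + 7396 = 10877 ✓.
  Scale by k = 4: (4·59, 4·86) = (236, 344).
Step 4: Order so x ≤ y and verify: 236² + 344² = 55696 + 118336 = 174032 = n. ✓

n = 174032 = 236² + 344² (one valid representation with x ≤ y).


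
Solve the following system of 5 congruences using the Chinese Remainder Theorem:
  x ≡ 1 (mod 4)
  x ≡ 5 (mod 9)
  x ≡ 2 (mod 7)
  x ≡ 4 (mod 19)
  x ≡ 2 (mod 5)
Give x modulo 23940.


Product of moduli M = 4 · 9 · 7 · 19 · 5 = 23940.
Merge one congruence at a time:
  Start: x ≡ 1 (mod 4).
  Combine with x ≡ 5 (mod 9); new modulus lcm = 36.
    Write x = 1 + 4·t and substitute into x ≡ 5 (mod 9): 4·t ≡ 5 − 1 = 4 (mod 9).
    The inverse of 4 mod 9 is 7 (since 4·7 = 28 = 3·9 + 1), so t ≡ 7·4 = 28 ≡ 1 (mod 9).
    Then x = 1 + 4·1 = 5, valid modulo lcm(4, 9) = 36: x ≡ 5 (mod 36).
  Combine with x ≡ 2 (mod 7); new modulus lcm = 252.
    Write x = 5 + 36·t and substitute into x ≡ 2 (mod 7): 36·t ≡ 2 − 5 = -3 (mod 7).
    Reduce coefficients mod 7: 1·t ≡ 4 (mod 7).
    So t ≡ 4 (mod 7).
    Then x = 5 + 36·4 = 149, valid modulo lcm(36, 7) = 252: x ≡ 149 (mod 252).
  Combine with x ≡ 4 (mod 19); new modulus lcm = 4788.
    Write x = 149 + 252·t and substitute into x ≡ 4 (mod 19): 252·t ≡ 4 − 149 = -145 (mod 19).
    Reduce coefficients mod 19: 5·t ≡ 7 (mod 19).
    The inverse of 5 mod 19 is 4 (since 5·4 = 20 = 1·19 + 1), so t ≡ 4·7 = 28 ≡ 9 (mod 19).
    Then x = 149 + 252·9 = 2417, valid modulo lcm(252, 19) = 4788: x ≡ 2417 (mod 4788).
  Combine with x ≡ 2 (mod 5); new modulus lcm = 23940.
    Write x = 2417 + 4788·t and substitute into x ≡ 2 (mod 5): 4788·t ≡ 2 − 2417 = -2415 (mod 5).
    Reduce coefficients mod 5: 3·t ≡ 0 (mod 5).
    The inverse of 3 mod 5 is 2 (since 3·2 = 6 = 1·5 + 1), so t ≡ 2·0 = 0 ≡ 0 (mod 5).
    Then x = 2417 + 4788·0 = 2417, valid modulo lcm(4788, 5) = 23940: x ≡ 2417 (mod 23940).
Verify against each original: 2417 mod 4 = 1, 2417 mod 9 = 5, 2417 mod 7 = 2, 2417 mod 19 = 4, 2417 mod 5 = 2.

x ≡ 2417 (mod 23940).


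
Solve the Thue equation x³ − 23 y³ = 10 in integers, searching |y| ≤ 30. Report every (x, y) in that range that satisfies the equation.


The equation is x³ - 23y³ = 10. For fixed y, x³ = 23·y³ + 10, so a solution requires the RHS to be a perfect cube.
Strategy: iterate y from -30 to 30, compute RHS = 23·y³ + 10, and check whether it is a (positive or negative) perfect cube.
Check small values of y:
  y = 0: RHS = 10 is not a perfect cube.
  y = 1: RHS = 33 is not a perfect cube.
  y = -1: RHS = -13 is not a perfect cube.
  y = 2: RHS = 194 is not a perfect cube.
  y = -2: RHS = -174 is not a perfect cube.
  y = 3: RHS = 631 is not a perfect cube.
  y = -3: RHS = -611 is not a perfect cube.
Continuing the search up to |y| = 30 finds no solutions either.
No (x, y) in the scanned range satisfies the equation.

No integer solutions with |y| ≤ 30.


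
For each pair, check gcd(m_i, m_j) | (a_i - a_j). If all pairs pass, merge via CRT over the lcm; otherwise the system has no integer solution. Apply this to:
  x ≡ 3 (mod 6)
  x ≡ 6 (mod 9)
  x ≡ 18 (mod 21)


Moduli 6, 9, 21 are not pairwise coprime, so CRT works modulo lcm(m_i) when all pairwise compatibility conditions hold.
Pairwise compatibility: gcd(m_i, m_j) must divide a_i - a_j for every pair.
Merge one congruence at a time:
  Start: x ≡ 3 (mod 6).
  Combine with x ≡ 6 (mod 9): gcd(6, 9) = 3; 6 - 3 = 3, which IS divisible by 3, so compatible.
    Write x = 3 + 6·t and substitute into x ≡ 6 (mod 9): 6·t ≡ 6 − 3 = 3 (mod 9).
    Divide the congruence (and modulus) by g = 3: 2·t ≡ 1 (mod 3).
    The inverse of 2 mod 3 is 2 (since 2·2 = 4 = 1·3 + 1), so t ≡ 2·1 = 2 ≡ 2 (mod 3).
    Then x = 3 + 6·2 = 15, valid modulo lcm(6, 9) = 18: x ≡ 15 (mod 18).
  Combine with x ≡ 18 (mod 21): gcd(18, 21) = 3; 18 - 15 = 3, which IS divisible by 3, so compatible.
    Write x = 15 + 18·t and substitute into x ≡ 18 (mod 21): 18·t ≡ 18 − 15 = 3 (mod 21).
    Divide the congruence (and modulus) by g = 3: 6·t ≡ 1 (mod 7).
    The inverse of 6 mod 7 is 6 (since 6·6 = 36 = 5·7 + 1), so t ≡ 6·1 = 6 ≡ 6 (mod 7).
    Then x = 15 + 18·6 = 123, valid modulo lcm(18, 21) = 126: x ≡ 123 (mod 126).
Verify: 123 mod 6 = 3, 123 mod 9 = 6, 123 mod 21 = 18.

x ≡ 123 (mod 126).


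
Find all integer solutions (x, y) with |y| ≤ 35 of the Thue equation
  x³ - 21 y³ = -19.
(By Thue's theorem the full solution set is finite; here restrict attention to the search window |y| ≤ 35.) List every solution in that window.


The equation is x³ - 21y³ = -19. For fixed y, x³ = 21·y³ − 19, so a solution requires the RHS to be a perfect cube.
Strategy: iterate y from -35 to 35, compute RHS = 21·y³ − 19, and check whether it is a (positive or negative) perfect cube.
Check small values of y:
  y = 0: RHS = -19 is not a perfect cube.
  y = 1: RHS = 2 is not a perfect cube.
  y = -1: RHS = -40 is not a perfect cube.
  y = 2: RHS = 149 is not a perfect cube.
  y = -2: RHS = -187 is not a perfect cube.
  y = 3: RHS = 548 is not a perfect cube.
  y = -3: RHS = -586 is not a perfect cube.
Continuing the search up to |y| = 35 finds no solutions either.
No (x, y) in the scanned range satisfies the equation.

No integer solutions with |y| ≤ 35.


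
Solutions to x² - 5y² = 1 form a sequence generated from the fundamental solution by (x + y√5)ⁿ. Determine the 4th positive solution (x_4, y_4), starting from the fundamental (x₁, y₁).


Step 1: Find the fundamental solution (x₁, y₁) of x² - 5y² = 1.
  Expand √5 as a continued fraction. a₀ = ⌊√5⌋ = 2; iterate m_{k+1} = d_k·a_k − m_k, d_{k+1} = (5 − m_{k+1}²)/d_k, a_{k+1} = ⌊(a₀ + m_{k+1})/d_{k+1}⌋ (starting m₀ = 0, d₀ = 1), with convergents p_k = a_k·p_{k-1} + p_{k-2}, q_k = a_k·q_{k-1} + q_{k-2} (p₋₁ = 1, q₋₁ = 0):
  k = 0: a₀ = 2; p₀/q₀ = 2/1; p₀² − 5·q₀² = 4 − 5 = -1.
  k = 1: m = 2, d = 1, a = ⌊(2 + 2)/1⌋ = 4; p/q = (4·2 + 1)/(4·1 + 0) = 9/4; p² − 5·q² = 81 − 80 = 1.
  The first convergent with p² − 5·q² = 1 gives the fundamental solution (x₁, y₁) = (9, 4).
Step 2: Apply the recurrence (x_{n+1}, y_{n+1}) = (x₁x_n + 5y₁y_n, x₁y_n + y₁x_n) repeatedly.
  From (x_1, y_1) = (9, 4): x_2 = 9·9 + 5·4·4 = 161; y_2 = 9·4 + 4·9 = 72.
  From (x_2, y_2) = (161, 72): x_3 = 9·161 + 5·4·72 = 2889; y_3 = 9·72 + 4·161 = 1292.
  From (x_3, y_3) = (2889, 1292): x_4 = 9·2889 + 5·4·1292 = 51841; y_4 = 9·1292 + 4·2889 = 23184.
Step 3: Verify x_4² - 5·y_4² = 2687489281 - 2687489280 = 1 (should be 1). ✓

(x_1, y_1) = (9, 4); (x_4, y_4) = (51841, 23184).


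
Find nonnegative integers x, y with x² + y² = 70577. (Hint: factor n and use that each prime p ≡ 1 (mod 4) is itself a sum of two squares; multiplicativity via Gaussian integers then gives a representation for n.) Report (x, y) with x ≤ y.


Step 1: Factor n = 70577 = 13 · 61 · 89.
Step 2: Check the mod-4 condition on each prime factor: 13 ≡ 1 (mod 4), exponent 1; 61 ≡ 1 (mod 4), exponent 1; 89 ≡ 1 (mod 4), exponent 1.
All primes ≡ 3 (mod 4) appear to even exponent (or don't appear), so by the two-squares theorem n IS expressible as a sum of two squares.
Step 3: Build a representation. Here n = 13 · 61 · 89 is a product of primes ≡ 1 (mod 4). Each prime p ≡ 1 (mod 4) is itself a sum of two squares; find a² by testing p − a² for a perfect square:
  13: 13 − 1² = 12, 13 − 2² = 9 = 3² ⇒ 13 = 2² + 3².
  61: 61 − 1² = 60, 61 − 2² = 57, 61 − 3² = 52, 61 − 4² = 45, 61 − 5² = 36 = 6² ⇒ 61 = 5² + 6².
  89: 89 − 1² = 88, 89 − 2² = 85, 89 − 3² = 80, 89 − 4² = 73, 89 − 5² = 64 = 8² ⇒ 89 = 5² + 8².
  Combine using the Brahmagupta–Fibonacci identity (a² + b²)(c² + d²) = (ac − bd)² + (ad + bc)² = (ac + bd)² + (ad − bc)²:
  13 · 61 = 793: from (2² + 3²)(5² + 6²), take (2·5 − 3·6, 2·6 + 3·5) = (10 − 18, 12 + 15) = (-8, 27); dropping signs (only squares matter) gives (8, 27); check 8² + 27² = 64 + 729 = 793 ✓.
  793 · 89 = 70577: from (8² + 27²)(5² + 8²), take (8·5 − 27·8, 8·8 + 27·5) = (40 − 216, 64 + 135) = (-176, 199); dropping signs (only squares matter) gives (176, 199); check 176² + 199² = 30976 + 39601 = 70577 ✓.
Step 4: Order so x ≤ y and verify: 176² + 199² = 30976 + 39601 = 70577 = n. ✓

n = 70577 = 176² + 199² (one valid representation with x ≤ y).


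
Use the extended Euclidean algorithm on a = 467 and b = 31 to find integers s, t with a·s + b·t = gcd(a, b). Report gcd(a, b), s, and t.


Euclidean algorithm on (467, 31) — divide until remainder is 0:
  467 = 15 · 31 + 2
  31 = 15 · 2 + 1
  2 = 2 · 1 + 0
gcd(467, 31) = 1.
Track Bezout coefficients alongside the remainders: start with r₀ = 467 = a·1 + b·0 (s = 1, t = 0) and r₁ = 31 = a·0 + b·1 (s = 0, t = 1); each new remainder r_{k+1} = r_{k-1} − q_k·r_k inherits s_{k+1} = s_{k-1} − q_k·s_k, t_{k+1} = t_{k-1} − q_k·t_k, so r_k = a·s_k + b·t_k at every step:
  q = 15: r = 2, s = 1 − 15·0 = 1, t = 0 − 15·1 = -15  (check: 467·1 + 31·(-15) = 2)
  q = 15: r = 1, s = 0 − 15·1 = -15, t = 1 − 15·(-15) = 226  (check: 467·(-15) + 31·226 = 1)
The row with r = 1 (the gcd) gives the Bezout coefficients s = -15, t = 226.
Result: 467 · (-15) + 31 · (226) = 1.

gcd(467, 31) = 1; s = -15, t = 226 (check: 467·(-15) + 31·226 = 1).


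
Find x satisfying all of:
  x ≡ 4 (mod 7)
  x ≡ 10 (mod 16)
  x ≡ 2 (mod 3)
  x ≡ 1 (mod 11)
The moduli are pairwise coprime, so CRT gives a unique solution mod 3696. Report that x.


Product of moduli M = 7 · 16 · 3 · 11 = 3696.
Merge one congruence at a time:
  Start: x ≡ 4 (mod 7).
  Combine with x ≡ 10 (mod 16); new modulus lcm = 112.
    Write x = 4 + 7·t and substitute into x ≡ 10 (mod 16): 7·t ≡ 10 − 4 = 6 (mod 16).
    The inverse of 7 mod 16 is 7 (since 7·7 = 49 = 3·16 + 1), so t ≡ 7·6 = 42 ≡ 10 (mod 16).
    Then x = 4 + 7·10 = 74, valid modulo lcm(7, 16) = 112: x ≡ 74 (mod 112).
  Combine with x ≡ 2 (mod 3); new modulus lcm = 336.
    Write x = 74 + 112·t and substitute into x ≡ 2 (mod 3): 112·t ≡ 2 − 74 = -72 (mod 3).
    Reduce coefficients mod 3: 1·t ≡ 0 (mod 3).
    So t ≡ 0 (mod 3).
    Then x = 74 + 112·0 = 74, valid modulo lcm(112, 3) = 336: x ≡ 74 (mod 336).
  Combine with x ≡ 1 (mod 11); new modulus lcm = 3696.
    Write x = 74 + 336·t and substitute into x ≡ 1 (mod 11): 336·t ≡ 1 − 74 = -73 (mod 11).
    Reduce coefficients mod 11: 6·t ≡ 4 (mod 11).
    The inverse of 6 mod 11 is 2 (since 6·2 = 12 = 1·11 + 1), so t ≡ 2·4 = 8 ≡ 8 (mod 11).
    Then x = 74 + 336·8 = 2762, valid modulo lcm(336, 11) = 3696: x ≡ 2762 (mod 3696).
Verify against each original: 2762 mod 7 = 4, 2762 mod 16 = 10, 2762 mod 3 = 2, 2762 mod 11 = 1.

x ≡ 2762 (mod 3696).
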